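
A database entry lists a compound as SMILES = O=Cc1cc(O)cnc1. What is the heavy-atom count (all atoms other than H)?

9

Every atom symbol written in the SMILES (organic subset) is one heavy atom; implicit H are not written.
Heavy atoms by element → C:6, N:1, O:2.
Total: 9.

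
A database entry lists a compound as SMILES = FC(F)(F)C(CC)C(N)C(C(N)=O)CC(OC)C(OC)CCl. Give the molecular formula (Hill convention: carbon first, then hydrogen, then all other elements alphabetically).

C13H24ClF3N2O3

Walk through each heavy atom and fill implicit hydrogens from standard valence (C 4, N 3, O 2, S 2, halogen 1):
  atom 1: F (halogen, monovalent) → 0 H
  atom 2: C, bond orders sum to 4 (valence 4) → 0 H
  atom 3: F (halogen, monovalent) → 0 H
  atom 4: F (halogen, monovalent) → 0 H
  atom 5: C, bond orders sum to 3 (valence 4) → 1 H
  atom 6: C, bond orders sum to 2 (valence 4) → 2 H
  atom 7: C, bond orders sum to 1 (valence 4) → 3 H
  atom 8: C, bond orders sum to 3 (valence 4) → 1 H
  atom 9: N, bond orders sum to 1 (valence 3) → 2 H
  atom 10: C, bond orders sum to 3 (valence 4) → 1 H
  atom 11: C, bond orders sum to 4 (valence 4) → 0 H
  atom 12: N, bond orders sum to 1 (valence 3) → 2 H
  atom 13: O, bond orders sum to 2 (valence 2) → 0 H
  atom 14: C, bond orders sum to 2 (valence 4) → 2 H
  atom 15: C, bond orders sum to 3 (valence 4) → 1 H
  atom 16: O, bond orders sum to 2 (valence 2) → 0 H
  atom 17: C, bond orders sum to 1 (valence 4) → 3 H
  atom 18: C, bond orders sum to 3 (valence 4) → 1 H
  atom 19: O, bond orders sum to 2 (valence 2) → 0 H
  atom 20: C, bond orders sum to 1 (valence 4) → 3 H
  atom 21: C, bond orders sum to 2 (valence 4) → 2 H
  atom 22: Cl (halogen, monovalent) → 0 H
Totals → C:13, H:24, Cl:1, F:3, N:2, O:3.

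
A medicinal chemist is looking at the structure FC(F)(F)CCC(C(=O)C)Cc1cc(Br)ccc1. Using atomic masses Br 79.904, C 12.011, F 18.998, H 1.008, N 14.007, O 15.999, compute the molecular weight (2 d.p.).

First, the molecular formula is C13H14BrF3O (counting implicit H from valence).
  Br: 1 × 79.904 = 79.904
  C: 13 × 12.011 = 156.143
  F: 3 × 18.998 = 56.994
  H: 14 × 1.008 = 14.112
  O: 1 × 15.999 = 15.999
Sum: 1×79.904 + 13×12.011 + 3×18.998 + 14×1.008 + 1×15.999 = 323.152 → 323.15 g/mol.

323.15 g/mol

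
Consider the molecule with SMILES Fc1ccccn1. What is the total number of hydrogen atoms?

4

Walk through each heavy atom and fill implicit hydrogens from standard valence (C 4, N 3, O 2, S 2, halogen 1); for lowercase aromatic atoms, an aromatic c carries 1 H when it has two neighbours and 0 H with three, and aromatic n carries 0 H:
  atom 1: F (halogen, monovalent) → 0 H
  atom 2: aromatic c, 3 neighbours → 0 H
  atom 3: aromatic c, 2 neighbours → 1 H
  atom 4: aromatic c, 2 neighbours → 1 H
  atom 5: aromatic c, 2 neighbours → 1 H
  atom 6: aromatic c, 2 neighbours → 1 H
  atom 7: aromatic n, 2 neighbours → 0 H
Total hydrogens: 4.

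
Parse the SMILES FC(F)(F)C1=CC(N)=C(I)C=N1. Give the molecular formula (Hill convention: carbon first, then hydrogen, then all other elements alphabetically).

Walk through each heavy atom and fill implicit hydrogens from standard valence (C 4, N 3, O 2, S 2, halogen 1):
  atom 1: F (halogen, monovalent) → 0 H
  atom 2: C, bond orders sum to 4 (valence 4) → 0 H
  atom 3: F (halogen, monovalent) → 0 H
  atom 4: F (halogen, monovalent) → 0 H
  atom 5: C, bond orders sum to 4 (valence 4) → 0 H
  atom 6: C, bond orders sum to 3 (valence 4) → 1 H
  atom 7: C, bond orders sum to 4 (valence 4) → 0 H
  atom 8: N, bond orders sum to 1 (valence 3) → 2 H
  atom 9: C, bond orders sum to 4 (valence 4) → 0 H
  atom 10: I (halogen, monovalent) → 0 H
  atom 11: C, bond orders sum to 3 (valence 4) → 1 H
  atom 12: N, bond orders sum to 3 (valence 3) → 0 H
Totals → C:6, H:4, F:3, I:1, N:2.

C6H4F3IN2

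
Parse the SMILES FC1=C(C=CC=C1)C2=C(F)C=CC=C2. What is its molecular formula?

Walk through each heavy atom and fill implicit hydrogens from standard valence (C 4, N 3, O 2, S 2, halogen 1):
  atom 1: F (halogen, monovalent) → 0 H
  atom 2: C, bond orders sum to 4 (valence 4) → 0 H
  atom 3: C, bond orders sum to 4 (valence 4) → 0 H
  atom 4: C, bond orders sum to 3 (valence 4) → 1 H
  atom 5: C, bond orders sum to 3 (valence 4) → 1 H
  atom 6: C, bond orders sum to 3 (valence 4) → 1 H
  atom 7: C, bond orders sum to 3 (valence 4) → 1 H
  atom 8: C, bond orders sum to 4 (valence 4) → 0 H
  atom 9: C, bond orders sum to 4 (valence 4) → 0 H
  atom 10: F (halogen, monovalent) → 0 H
  atom 11: C, bond orders sum to 3 (valence 4) → 1 H
  atom 12: C, bond orders sum to 3 (valence 4) → 1 H
  atom 13: C, bond orders sum to 3 (valence 4) → 1 H
  atom 14: C, bond orders sum to 3 (valence 4) → 1 H
Totals → C:12, H:8, F:2.
In Hill order: C12H8F2.

C12H8F2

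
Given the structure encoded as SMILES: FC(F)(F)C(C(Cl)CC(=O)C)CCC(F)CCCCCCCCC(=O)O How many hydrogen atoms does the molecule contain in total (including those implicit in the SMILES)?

Walk through each heavy atom and fill implicit hydrogens from standard valence (C 4, N 3, O 2, S 2, halogen 1):
  atom 1: F (halogen, monovalent) → 0 H
  atom 2: C, bond orders sum to 4 (valence 4) → 0 H
  atom 3: F (halogen, monovalent) → 0 H
  atom 4: F (halogen, monovalent) → 0 H
  atom 5: C, bond orders sum to 3 (valence 4) → 1 H
  atom 6: C, bond orders sum to 3 (valence 4) → 1 H
  atom 7: Cl (halogen, monovalent) → 0 H
  atom 8: C, bond orders sum to 2 (valence 4) → 2 H
  atom 9: C, bond orders sum to 4 (valence 4) → 0 H
  atom 10: O, bond orders sum to 2 (valence 2) → 0 H
  atom 11: C, bond orders sum to 1 (valence 4) → 3 H
  atom 12: C, bond orders sum to 2 (valence 4) → 2 H
  atom 13: C, bond orders sum to 2 (valence 4) → 2 H
  atom 14: C, bond orders sum to 3 (valence 4) → 1 H
  atom 15: F (halogen, monovalent) → 0 H
  atom 16: C, bond orders sum to 2 (valence 4) → 2 H
  atom 17: C, bond orders sum to 2 (valence 4) → 2 H
  atom 18: C, bond orders sum to 2 (valence 4) → 2 H
  atom 19: C, bond orders sum to 2 (valence 4) → 2 H
  atom 20: C, bond orders sum to 2 (valence 4) → 2 H
  atom 21: C, bond orders sum to 2 (valence 4) → 2 H
  atom 22: C, bond orders sum to 2 (valence 4) → 2 H
  atom 23: C, bond orders sum to 2 (valence 4) → 2 H
  atom 24: C, bond orders sum to 4 (valence 4) → 0 H
  atom 25: O, bond orders sum to 2 (valence 2) → 0 H
  atom 26: O, bond orders sum to 1 (valence 2) → 1 H
Total hydrogens: 29.

29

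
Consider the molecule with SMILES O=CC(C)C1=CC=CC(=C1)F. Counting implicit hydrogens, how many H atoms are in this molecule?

Walk through each heavy atom and fill implicit hydrogens from standard valence (C 4, N 3, O 2, S 2, halogen 1):
  atom 1: O, bond orders sum to 2 (valence 2) → 0 H
  atom 2: C, bond orders sum to 3 (valence 4) → 1 H
  atom 3: C, bond orders sum to 3 (valence 4) → 1 H
  atom 4: C, bond orders sum to 1 (valence 4) → 3 H
  atom 5: C, bond orders sum to 4 (valence 4) → 0 H
  atom 6: C, bond orders sum to 3 (valence 4) → 1 H
  atom 7: C, bond orders sum to 3 (valence 4) → 1 H
  atom 8: C, bond orders sum to 3 (valence 4) → 1 H
  atom 9: C, bond orders sum to 4 (valence 4) → 0 H
  atom 10: C, bond orders sum to 3 (valence 4) → 1 H
  atom 11: F (halogen, monovalent) → 0 H
Total hydrogens: 9.

9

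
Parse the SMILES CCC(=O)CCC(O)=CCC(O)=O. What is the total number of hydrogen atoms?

Walk through each heavy atom and fill implicit hydrogens from standard valence (C 4, N 3, O 2, S 2, halogen 1):
  atom 1: C, bond orders sum to 1 (valence 4) → 3 H
  atom 2: C, bond orders sum to 2 (valence 4) → 2 H
  atom 3: C, bond orders sum to 4 (valence 4) → 0 H
  atom 4: O, bond orders sum to 2 (valence 2) → 0 H
  atom 5: C, bond orders sum to 2 (valence 4) → 2 H
  atom 6: C, bond orders sum to 2 (valence 4) → 2 H
  atom 7: C, bond orders sum to 4 (valence 4) → 0 H
  atom 8: O, bond orders sum to 1 (valence 2) → 1 H
  atom 9: C, bond orders sum to 3 (valence 4) → 1 H
  atom 10: C, bond orders sum to 2 (valence 4) → 2 H
  atom 11: C, bond orders sum to 4 (valence 4) → 0 H
  atom 12: O, bond orders sum to 1 (valence 2) → 1 H
  atom 13: O, bond orders sum to 2 (valence 2) → 0 H
Total hydrogens: 14.

14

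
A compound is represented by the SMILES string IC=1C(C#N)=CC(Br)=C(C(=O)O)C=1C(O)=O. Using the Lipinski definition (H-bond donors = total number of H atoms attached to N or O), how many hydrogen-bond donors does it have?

2

Donors: find every N or O and count the H atoms it carries.
  atom 5 (N): bond orders sum to 3 → 0 H
  atom 11 (O): bond orders sum to 2 → 0 H
  atom 12 (O): bond orders sum to 1 → 1 H
  atom 15 (O): bond orders sum to 1 → 1 H
  atom 16 (O): bond orders sum to 2 → 0 H
Lipinski HBD = 2.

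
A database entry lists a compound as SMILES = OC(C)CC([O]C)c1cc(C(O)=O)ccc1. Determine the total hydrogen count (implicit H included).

16

Walk through each heavy atom and fill implicit hydrogens from standard valence (C 4, N 3, O 2, S 2, halogen 1); for lowercase aromatic atoms, an aromatic c carries 1 H when it has two neighbours and 0 H with three, and aromatic n carries 0 H:
  atom 1: O, bond orders sum to 1 (valence 2) → 1 H
  atom 2: C, bond orders sum to 3 (valence 4) → 1 H
  atom 3: C, bond orders sum to 1 (valence 4) → 3 H
  atom 4: C, bond orders sum to 2 (valence 4) → 2 H
  atom 5: C, bond orders sum to 3 (valence 4) → 1 H
  atom 6: O with explicit H count 0
  atom 7: C, bond orders sum to 1 (valence 4) → 3 H
  atom 8: aromatic c, 3 neighbours → 0 H
  atom 9: aromatic c, 2 neighbours → 1 H
  atom 10: aromatic c, 3 neighbours → 0 H
  atom 11: C, bond orders sum to 4 (valence 4) → 0 H
  atom 12: O, bond orders sum to 1 (valence 2) → 1 H
  atom 13: O, bond orders sum to 2 (valence 2) → 0 H
  atom 14: aromatic c, 2 neighbours → 1 H
  atom 15: aromatic c, 2 neighbours → 1 H
  atom 16: aromatic c, 2 neighbours → 1 H
Total hydrogens: 16.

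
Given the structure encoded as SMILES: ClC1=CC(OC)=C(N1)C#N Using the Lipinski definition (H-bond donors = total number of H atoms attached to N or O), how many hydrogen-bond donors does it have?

Donors: find every N or O and count the H atoms it carries.
  atom 5 (O): bond orders sum to 2 → 0 H
  atom 8 (N): bond orders sum to 2 → 1 H
  atom 10 (N): bond orders sum to 3 → 0 H
Lipinski HBD = 1.

1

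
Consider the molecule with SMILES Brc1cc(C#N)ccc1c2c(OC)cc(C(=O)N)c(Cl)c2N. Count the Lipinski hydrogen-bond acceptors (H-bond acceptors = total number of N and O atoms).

N atoms: 3; O atoms: 2.
Lipinski HBA = 3 + 2 = 5.

5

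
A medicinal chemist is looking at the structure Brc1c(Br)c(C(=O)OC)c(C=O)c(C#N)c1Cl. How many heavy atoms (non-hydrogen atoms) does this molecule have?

Every atom symbol written in the SMILES (organic subset) is one heavy atom; implicit H are not written.
Heavy atoms by element → Br:2, C:10, Cl:1, N:1, O:3.
Total: 17.

17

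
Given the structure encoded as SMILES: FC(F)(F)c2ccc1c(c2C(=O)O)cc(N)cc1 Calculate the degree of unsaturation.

8

Molecular formula: C12H8F3NO2.
DoU = (2C + 2 + N − H − X) / 2, where X is the halogen count and O/S are ignored.
    = (2·12 + 2 + 1 − 8 − 3) / 2 = 16 / 2 = 8.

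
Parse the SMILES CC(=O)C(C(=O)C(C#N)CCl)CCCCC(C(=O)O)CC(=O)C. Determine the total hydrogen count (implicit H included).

Walk through each heavy atom and fill implicit hydrogens from standard valence (C 4, N 3, O 2, S 2, halogen 1):
  atom 1: C, bond orders sum to 1 (valence 4) → 3 H
  atom 2: C, bond orders sum to 4 (valence 4) → 0 H
  atom 3: O, bond orders sum to 2 (valence 2) → 0 H
  atom 4: C, bond orders sum to 3 (valence 4) → 1 H
  atom 5: C, bond orders sum to 4 (valence 4) → 0 H
  atom 6: O, bond orders sum to 2 (valence 2) → 0 H
  atom 7: C, bond orders sum to 3 (valence 4) → 1 H
  atom 8: C, bond orders sum to 4 (valence 4) → 0 H
  atom 9: N, bond orders sum to 3 (valence 3) → 0 H
  atom 10: C, bond orders sum to 2 (valence 4) → 2 H
  atom 11: Cl (halogen, monovalent) → 0 H
  atom 12: C, bond orders sum to 2 (valence 4) → 2 H
  atom 13: C, bond orders sum to 2 (valence 4) → 2 H
  atom 14: C, bond orders sum to 2 (valence 4) → 2 H
  atom 15: C, bond orders sum to 2 (valence 4) → 2 H
  atom 16: C, bond orders sum to 3 (valence 4) → 1 H
  atom 17: C, bond orders sum to 4 (valence 4) → 0 H
  atom 18: O, bond orders sum to 2 (valence 2) → 0 H
  atom 19: O, bond orders sum to 1 (valence 2) → 1 H
  atom 20: C, bond orders sum to 2 (valence 4) → 2 H
  atom 21: C, bond orders sum to 4 (valence 4) → 0 H
  atom 22: O, bond orders sum to 2 (valence 2) → 0 H
  atom 23: C, bond orders sum to 1 (valence 4) → 3 H
Total hydrogens: 22.

22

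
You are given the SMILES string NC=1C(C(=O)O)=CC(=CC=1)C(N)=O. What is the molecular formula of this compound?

C8H8N2O3

Walk through each heavy atom and fill implicit hydrogens from standard valence (C 4, N 3, O 2, S 2, halogen 1):
  atom 1: N, bond orders sum to 1 (valence 3) → 2 H
  atom 2: C, bond orders sum to 4 (valence 4) → 0 H
  atom 3: C, bond orders sum to 4 (valence 4) → 0 H
  atom 4: C, bond orders sum to 4 (valence 4) → 0 H
  atom 5: O, bond orders sum to 2 (valence 2) → 0 H
  atom 6: O, bond orders sum to 1 (valence 2) → 1 H
  atom 7: C, bond orders sum to 3 (valence 4) → 1 H
  atom 8: C, bond orders sum to 4 (valence 4) → 0 H
  atom 9: C, bond orders sum to 3 (valence 4) → 1 H
  atom 10: C, bond orders sum to 3 (valence 4) → 1 H
  atom 11: C, bond orders sum to 4 (valence 4) → 0 H
  atom 12: N, bond orders sum to 1 (valence 3) → 2 H
  atom 13: O, bond orders sum to 2 (valence 2) → 0 H
Totals → C:8, H:8, N:2, O:3.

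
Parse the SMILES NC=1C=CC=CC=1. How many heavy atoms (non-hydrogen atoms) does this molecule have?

7

Every atom symbol written in the SMILES (organic subset) is one heavy atom; implicit H are not written.
Heavy atoms by element → C:6, N:1.
Total: 7.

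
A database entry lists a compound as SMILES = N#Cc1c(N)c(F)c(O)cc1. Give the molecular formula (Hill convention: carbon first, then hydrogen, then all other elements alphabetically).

C7H5FN2O

Walk through each heavy atom and fill implicit hydrogens from standard valence (C 4, N 3, O 2, S 2, halogen 1); for lowercase aromatic atoms, an aromatic c carries 1 H when it has two neighbours and 0 H with three, and aromatic n carries 0 H:
  atom 1: N, bond orders sum to 3 (valence 3) → 0 H
  atom 2: C, bond orders sum to 4 (valence 4) → 0 H
  atom 3: aromatic c, 3 neighbours → 0 H
  atom 4: aromatic c, 3 neighbours → 0 H
  atom 5: N, bond orders sum to 1 (valence 3) → 2 H
  atom 6: aromatic c, 3 neighbours → 0 H
  atom 7: F (halogen, monovalent) → 0 H
  atom 8: aromatic c, 3 neighbours → 0 H
  atom 9: O, bond orders sum to 1 (valence 2) → 1 H
  atom 10: aromatic c, 2 neighbours → 1 H
  atom 11: aromatic c, 2 neighbours → 1 H
Totals → C:7, H:5, F:1, N:2, O:1.
In Hill order: C7H5FN2O.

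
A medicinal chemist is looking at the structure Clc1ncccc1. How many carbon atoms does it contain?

5

Count every carbon token in the SMILES (each C, including those in ring-closure positions and inside branches).
Carbon count: 5.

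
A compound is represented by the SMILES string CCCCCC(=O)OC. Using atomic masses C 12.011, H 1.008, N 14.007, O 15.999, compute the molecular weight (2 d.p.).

130.19 g/mol

First, the molecular formula is C7H14O2 (counting implicit H from valence).
  C: 7 × 12.011 = 84.077
  H: 14 × 1.008 = 14.112
  O: 2 × 15.999 = 31.998
Sum: 7×12.011 + 14×1.008 + 2×15.999 = 130.187 → 130.19 g/mol.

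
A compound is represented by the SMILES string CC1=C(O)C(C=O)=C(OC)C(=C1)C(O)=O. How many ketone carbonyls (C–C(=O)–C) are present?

Scan the SMILES for the ketone motif — none present.
Groups that are present: 1 aldehyde, 1 carboxylic acid, 1 ether, 1 hydroxyl.

0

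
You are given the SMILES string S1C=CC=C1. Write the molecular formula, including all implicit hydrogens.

Walk through each heavy atom and fill implicit hydrogens from standard valence (C 4, N 3, O 2, S 2, halogen 1):
  atom 1: S, bond orders sum to 2 (valence 2) → 0 H
  atom 2: C, bond orders sum to 3 (valence 4) → 1 H
  atom 3: C, bond orders sum to 3 (valence 4) → 1 H
  atom 4: C, bond orders sum to 3 (valence 4) → 1 H
  atom 5: C, bond orders sum to 3 (valence 4) → 1 H
Totals → C:4, H:4, S:1.
In Hill order: C4H4S.

C4H4S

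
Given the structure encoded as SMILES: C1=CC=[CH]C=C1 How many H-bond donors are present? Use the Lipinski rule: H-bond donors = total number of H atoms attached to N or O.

Donors: find every N or O and count the H atoms it carries.
  (no N or O atoms present)
Lipinski HBD = 0.

0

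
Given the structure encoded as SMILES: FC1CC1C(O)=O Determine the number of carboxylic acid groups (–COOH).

The carboxylic acid motif appears at heavy-atom position 5 in the SMILES.
Carboxylic acid count: 1.

1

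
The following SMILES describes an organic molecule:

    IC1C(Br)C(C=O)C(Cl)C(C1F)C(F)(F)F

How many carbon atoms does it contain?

8

Count every carbon token in the SMILES (each C, including those in ring-closure positions and inside branches).
Carbon count: 8.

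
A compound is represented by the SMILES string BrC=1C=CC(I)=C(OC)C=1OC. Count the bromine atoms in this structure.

Scan the SMILES for Br atoms (remember two-letter symbols like Cl and Br are single atoms).
Bromine count: 1.

1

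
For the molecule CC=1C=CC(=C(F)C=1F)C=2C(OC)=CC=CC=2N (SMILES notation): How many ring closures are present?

In SMILES, each pair of matching ring-closure digits denotes one ring-closing bond; the number of such bonds equals the number of independent rings.
Ring-closure bonds here: 2.

2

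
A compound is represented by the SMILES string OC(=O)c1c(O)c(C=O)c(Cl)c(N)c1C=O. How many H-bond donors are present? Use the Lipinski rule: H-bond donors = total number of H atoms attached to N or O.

Donors: find every N or O and count the H atoms it carries.
  atom 1 (O): bond orders sum to 1 → 1 H
  atom 3 (O): bond orders sum to 2 → 0 H
  atom 6 (O): bond orders sum to 1 → 1 H
  atom 9 (O): bond orders sum to 2 → 0 H
  atom 13 (N): bond orders sum to 1 → 2 H
  atom 16 (O): bond orders sum to 2 → 0 H
Lipinski HBD = 4.

4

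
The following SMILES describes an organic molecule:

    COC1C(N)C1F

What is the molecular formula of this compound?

Walk through each heavy atom and fill implicit hydrogens from standard valence (C 4, N 3, O 2, S 2, halogen 1):
  atom 1: C, bond orders sum to 1 (valence 4) → 3 H
  atom 2: O, bond orders sum to 2 (valence 2) → 0 H
  atom 3: C, bond orders sum to 3 (valence 4) → 1 H
  atom 4: C, bond orders sum to 3 (valence 4) → 1 H
  atom 5: N, bond orders sum to 1 (valence 3) → 2 H
  atom 6: C, bond orders sum to 3 (valence 4) → 1 H
  atom 7: F (halogen, monovalent) → 0 H
Totals → C:4, H:8, F:1, N:1, O:1.
In Hill order: C4H8FNO.

C4H8FNO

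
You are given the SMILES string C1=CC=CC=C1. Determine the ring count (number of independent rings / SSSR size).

1

In SMILES, each pair of matching ring-closure digits denotes one ring-closing bond; the number of such bonds equals the number of independent rings.
Ring-closure bonds here: 1.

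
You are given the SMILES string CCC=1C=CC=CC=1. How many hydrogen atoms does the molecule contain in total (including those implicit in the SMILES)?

Walk through each heavy atom and fill implicit hydrogens from standard valence (C 4, N 3, O 2, S 2, halogen 1):
  atom 1: C, bond orders sum to 1 (valence 4) → 3 H
  atom 2: C, bond orders sum to 2 (valence 4) → 2 H
  atom 3: C, bond orders sum to 4 (valence 4) → 0 H
  atom 4: C, bond orders sum to 3 (valence 4) → 1 H
  atom 5: C, bond orders sum to 3 (valence 4) → 1 H
  atom 6: C, bond orders sum to 3 (valence 4) → 1 H
  atom 7: C, bond orders sum to 3 (valence 4) → 1 H
  atom 8: C, bond orders sum to 3 (valence 4) → 1 H
Total hydrogens: 10.

10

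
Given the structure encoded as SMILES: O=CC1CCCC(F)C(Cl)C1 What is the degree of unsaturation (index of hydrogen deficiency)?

2

Degree of unsaturation = (number of rings) + (number of π bonds).
Ring closures in the SMILES: 1.
π bonds: 1 double bond (each 1 DoU) → 1 DoU from unsaturation.
Total DoU = 1 + 1 = 2.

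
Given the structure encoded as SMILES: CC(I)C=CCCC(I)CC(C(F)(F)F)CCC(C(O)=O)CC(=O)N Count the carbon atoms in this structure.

16

Count every carbon token in the SMILES (each C, including those in ring-closure positions and inside branches).
Carbon count: 16.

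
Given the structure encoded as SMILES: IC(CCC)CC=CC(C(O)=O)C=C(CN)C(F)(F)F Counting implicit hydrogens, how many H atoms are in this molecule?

Walk through each heavy atom and fill implicit hydrogens from standard valence (C 4, N 3, O 2, S 2, halogen 1):
  atom 1: I (halogen, monovalent) → 0 H
  atom 2: C, bond orders sum to 3 (valence 4) → 1 H
  atom 3: C, bond orders sum to 2 (valence 4) → 2 H
  atom 4: C, bond orders sum to 2 (valence 4) → 2 H
  atom 5: C, bond orders sum to 1 (valence 4) → 3 H
  atom 6: C, bond orders sum to 2 (valence 4) → 2 H
  atom 7: C, bond orders sum to 3 (valence 4) → 1 H
  atom 8: C, bond orders sum to 3 (valence 4) → 1 H
  atom 9: C, bond orders sum to 3 (valence 4) → 1 H
  atom 10: C, bond orders sum to 4 (valence 4) → 0 H
  atom 11: O, bond orders sum to 1 (valence 2) → 1 H
  atom 12: O, bond orders sum to 2 (valence 2) → 0 H
  atom 13: C, bond orders sum to 3 (valence 4) → 1 H
  atom 14: C, bond orders sum to 4 (valence 4) → 0 H
  atom 15: C, bond orders sum to 2 (valence 4) → 2 H
  atom 16: N, bond orders sum to 1 (valence 3) → 2 H
  atom 17: C, bond orders sum to 4 (valence 4) → 0 H
  atom 18: F (halogen, monovalent) → 0 H
  atom 19: F (halogen, monovalent) → 0 H
  atom 20: F (halogen, monovalent) → 0 H
Total hydrogens: 19.

19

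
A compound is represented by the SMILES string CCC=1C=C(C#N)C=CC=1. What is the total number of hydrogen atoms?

9

Walk through each heavy atom and fill implicit hydrogens from standard valence (C 4, N 3, O 2, S 2, halogen 1):
  atom 1: C, bond orders sum to 1 (valence 4) → 3 H
  atom 2: C, bond orders sum to 2 (valence 4) → 2 H
  atom 3: C, bond orders sum to 4 (valence 4) → 0 H
  atom 4: C, bond orders sum to 3 (valence 4) → 1 H
  atom 5: C, bond orders sum to 4 (valence 4) → 0 H
  atom 6: C, bond orders sum to 4 (valence 4) → 0 H
  atom 7: N, bond orders sum to 3 (valence 3) → 0 H
  atom 8: C, bond orders sum to 3 (valence 4) → 1 H
  atom 9: C, bond orders sum to 3 (valence 4) → 1 H
  atom 10: C, bond orders sum to 3 (valence 4) → 1 H
Total hydrogens: 9.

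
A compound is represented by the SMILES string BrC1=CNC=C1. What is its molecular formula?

C4H4BrN

Walk through each heavy atom and fill implicit hydrogens from standard valence (C 4, N 3, O 2, S 2, halogen 1):
  atom 1: Br (halogen, monovalent) → 0 H
  atom 2: C, bond orders sum to 4 (valence 4) → 0 H
  atom 3: C, bond orders sum to 3 (valence 4) → 1 H
  atom 4: N, bond orders sum to 2 (valence 3) → 1 H
  atom 5: C, bond orders sum to 3 (valence 4) → 1 H
  atom 6: C, bond orders sum to 3 (valence 4) → 1 H
Totals → C:4, H:4, Br:1, N:1.
In Hill order: C4H4BrN.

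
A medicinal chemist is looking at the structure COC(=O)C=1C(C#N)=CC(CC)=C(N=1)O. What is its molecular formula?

Walk through each heavy atom and fill implicit hydrogens from standard valence (C 4, N 3, O 2, S 2, halogen 1):
  atom 1: C, bond orders sum to 1 (valence 4) → 3 H
  atom 2: O, bond orders sum to 2 (valence 2) → 0 H
  atom 3: C, bond orders sum to 4 (valence 4) → 0 H
  atom 4: O, bond orders sum to 2 (valence 2) → 0 H
  atom 5: C, bond orders sum to 4 (valence 4) → 0 H
  atom 6: C, bond orders sum to 4 (valence 4) → 0 H
  atom 7: C, bond orders sum to 4 (valence 4) → 0 H
  atom 8: N, bond orders sum to 3 (valence 3) → 0 H
  atom 9: C, bond orders sum to 3 (valence 4) → 1 H
  atom 10: C, bond orders sum to 4 (valence 4) → 0 H
  atom 11: C, bond orders sum to 2 (valence 4) → 2 H
  atom 12: C, bond orders sum to 1 (valence 4) → 3 H
  atom 13: C, bond orders sum to 4 (valence 4) → 0 H
  atom 14: N, bond orders sum to 3 (valence 3) → 0 H
  atom 15: O, bond orders sum to 1 (valence 2) → 1 H
Totals → C:10, H:10, N:2, O:3.
In Hill order: C10H10N2O3.

C10H10N2O3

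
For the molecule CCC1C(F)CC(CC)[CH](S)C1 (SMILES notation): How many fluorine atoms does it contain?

Scan the SMILES for F atoms (remember two-letter symbols like Cl and Br are single atoms).
Fluorine count: 1.

1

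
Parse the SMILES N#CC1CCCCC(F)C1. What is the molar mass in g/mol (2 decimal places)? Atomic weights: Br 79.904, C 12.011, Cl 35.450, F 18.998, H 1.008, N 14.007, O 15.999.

141.19 g/mol

First, the molecular formula is C8H12FN (counting implicit H from valence).
  C: 8 × 12.011 = 96.088
  F: 1 × 18.998 = 18.998
  H: 12 × 1.008 = 12.096
  N: 1 × 14.007 = 14.007
Sum: 8×12.011 + 1×18.998 + 12×1.008 + 1×14.007 = 141.189 → 141.19 g/mol.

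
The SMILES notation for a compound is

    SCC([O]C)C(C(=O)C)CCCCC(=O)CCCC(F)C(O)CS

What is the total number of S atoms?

2

Scan the SMILES for S atoms (remember two-letter symbols like Cl and Br are single atoms).
Sulfur count: 2.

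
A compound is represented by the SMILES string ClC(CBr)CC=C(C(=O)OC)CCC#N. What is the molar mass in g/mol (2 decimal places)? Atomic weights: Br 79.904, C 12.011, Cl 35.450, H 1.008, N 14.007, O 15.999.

294.57 g/mol

First, the molecular formula is C10H13BrClNO2 (counting implicit H from valence).
  Br: 1 × 79.904 = 79.904
  C: 10 × 12.011 = 120.110
  Cl: 1 × 35.450 = 35.450
  H: 13 × 1.008 = 13.104
  N: 1 × 14.007 = 14.007
  O: 2 × 15.999 = 31.998
Sum: 1×79.904 + 10×12.011 + 1×35.450 + 13×1.008 + 1×14.007 + 2×15.999 = 294.573 → 294.57 g/mol.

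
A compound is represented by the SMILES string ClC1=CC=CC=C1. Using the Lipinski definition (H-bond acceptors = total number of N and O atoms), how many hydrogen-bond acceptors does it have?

0

N atoms: 0; O atoms: 0.
Lipinski HBA = 0 + 0 = 0.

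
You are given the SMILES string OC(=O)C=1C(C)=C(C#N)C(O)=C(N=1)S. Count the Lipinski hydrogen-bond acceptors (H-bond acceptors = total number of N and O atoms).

5

N atoms: 2; O atoms: 3.
Lipinski HBA = 2 + 3 = 5.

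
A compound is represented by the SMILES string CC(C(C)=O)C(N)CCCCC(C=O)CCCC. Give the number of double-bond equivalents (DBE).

2

Degree of unsaturation = (number of rings) + (number of π bonds).
Ring closures in the SMILES: 0.
π bonds: 2 double bonds (each 1 DoU) → 2 DoU from unsaturation.
Total DoU = 0 + 2 = 2.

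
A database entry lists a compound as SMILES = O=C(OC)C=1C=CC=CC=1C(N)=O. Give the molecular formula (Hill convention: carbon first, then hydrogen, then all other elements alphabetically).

Walk through each heavy atom and fill implicit hydrogens from standard valence (C 4, N 3, O 2, S 2, halogen 1):
  atom 1: O, bond orders sum to 2 (valence 2) → 0 H
  atom 2: C, bond orders sum to 4 (valence 4) → 0 H
  atom 3: O, bond orders sum to 2 (valence 2) → 0 H
  atom 4: C, bond orders sum to 1 (valence 4) → 3 H
  atom 5: C, bond orders sum to 4 (valence 4) → 0 H
  atom 6: C, bond orders sum to 3 (valence 4) → 1 H
  atom 7: C, bond orders sum to 3 (valence 4) → 1 H
  atom 8: C, bond orders sum to 3 (valence 4) → 1 H
  atom 9: C, bond orders sum to 3 (valence 4) → 1 H
  atom 10: C, bond orders sum to 4 (valence 4) → 0 H
  atom 11: C, bond orders sum to 4 (valence 4) → 0 H
  atom 12: N, bond orders sum to 1 (valence 3) → 2 H
  atom 13: O, bond orders sum to 2 (valence 2) → 0 H
Totals → C:9, H:9, N:1, O:3.
In Hill order: C9H9NO3.

C9H9NO3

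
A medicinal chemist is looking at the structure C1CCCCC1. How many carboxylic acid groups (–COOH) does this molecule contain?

0

Scan the SMILES for the carboxylic acid motif — none present.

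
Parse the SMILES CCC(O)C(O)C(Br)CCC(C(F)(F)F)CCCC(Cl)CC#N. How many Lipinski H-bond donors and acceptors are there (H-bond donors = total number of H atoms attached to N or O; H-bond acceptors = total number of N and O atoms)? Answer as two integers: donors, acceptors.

2, 3

Donors: find every N or O and count the H atoms it carries.
  atom 4 (O): bond orders sum to 1 → 1 H
  atom 6 (O): bond orders sum to 1 → 1 H
  atom 23 (N): bond orders sum to 3 → 0 H
Lipinski HBD = 2.
Acceptors: N atoms = 1, O atoms = 2 → HBA = 3.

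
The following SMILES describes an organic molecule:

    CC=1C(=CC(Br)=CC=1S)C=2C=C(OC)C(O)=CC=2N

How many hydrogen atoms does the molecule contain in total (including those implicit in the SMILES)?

14

Walk through each heavy atom and fill implicit hydrogens from standard valence (C 4, N 3, O 2, S 2, halogen 1):
  atom 1: C, bond orders sum to 1 (valence 4) → 3 H
  atom 2: C, bond orders sum to 4 (valence 4) → 0 H
  atom 3: C, bond orders sum to 4 (valence 4) → 0 H
  atom 4: C, bond orders sum to 3 (valence 4) → 1 H
  atom 5: C, bond orders sum to 4 (valence 4) → 0 H
  atom 6: Br (halogen, monovalent) → 0 H
  atom 7: C, bond orders sum to 3 (valence 4) → 1 H
  atom 8: C, bond orders sum to 4 (valence 4) → 0 H
  atom 9: S, bond orders sum to 1 (valence 2) → 1 H
  atom 10: C, bond orders sum to 4 (valence 4) → 0 H
  atom 11: C, bond orders sum to 3 (valence 4) → 1 H
  atom 12: C, bond orders sum to 4 (valence 4) → 0 H
  atom 13: O, bond orders sum to 2 (valence 2) → 0 H
  atom 14: C, bond orders sum to 1 (valence 4) → 3 H
  atom 15: C, bond orders sum to 4 (valence 4) → 0 H
  atom 16: O, bond orders sum to 1 (valence 2) → 1 H
  atom 17: C, bond orders sum to 3 (valence 4) → 1 H
  atom 18: C, bond orders sum to 4 (valence 4) → 0 H
  atom 19: N, bond orders sum to 1 (valence 3) → 2 H
Total hydrogens: 14.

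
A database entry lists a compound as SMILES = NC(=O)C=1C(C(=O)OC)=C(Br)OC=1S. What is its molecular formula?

Walk through each heavy atom and fill implicit hydrogens from standard valence (C 4, N 3, O 2, S 2, halogen 1):
  atom 1: N, bond orders sum to 1 (valence 3) → 2 H
  atom 2: C, bond orders sum to 4 (valence 4) → 0 H
  atom 3: O, bond orders sum to 2 (valence 2) → 0 H
  atom 4: C, bond orders sum to 4 (valence 4) → 0 H
  atom 5: C, bond orders sum to 4 (valence 4) → 0 H
  atom 6: C, bond orders sum to 4 (valence 4) → 0 H
  atom 7: O, bond orders sum to 2 (valence 2) → 0 H
  atom 8: O, bond orders sum to 2 (valence 2) → 0 H
  atom 9: C, bond orders sum to 1 (valence 4) → 3 H
  atom 10: C, bond orders sum to 4 (valence 4) → 0 H
  atom 11: Br (halogen, monovalent) → 0 H
  atom 12: O, bond orders sum to 2 (valence 2) → 0 H
  atom 13: C, bond orders sum to 4 (valence 4) → 0 H
  atom 14: S, bond orders sum to 1 (valence 2) → 1 H
Totals → C:7, H:6, Br:1, N:1, O:4, S:1.
In Hill order: C7H6BrNO4S.

C7H6BrNO4S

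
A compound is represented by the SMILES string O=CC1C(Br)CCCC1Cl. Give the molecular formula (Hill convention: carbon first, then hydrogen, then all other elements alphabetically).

Walk through each heavy atom and fill implicit hydrogens from standard valence (C 4, N 3, O 2, S 2, halogen 1):
  atom 1: O, bond orders sum to 2 (valence 2) → 0 H
  atom 2: C, bond orders sum to 3 (valence 4) → 1 H
  atom 3: C, bond orders sum to 3 (valence 4) → 1 H
  atom 4: C, bond orders sum to 3 (valence 4) → 1 H
  atom 5: Br (halogen, monovalent) → 0 H
  atom 6: C, bond orders sum to 2 (valence 4) → 2 H
  atom 7: C, bond orders sum to 2 (valence 4) → 2 H
  atom 8: C, bond orders sum to 2 (valence 4) → 2 H
  atom 9: C, bond orders sum to 3 (valence 4) → 1 H
  atom 10: Cl (halogen, monovalent) → 0 H
Totals → C:7, H:10, Br:1, Cl:1, O:1.

C7H10BrClO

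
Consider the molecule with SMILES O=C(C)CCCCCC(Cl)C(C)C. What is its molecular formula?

C11H21ClO

Walk through each heavy atom and fill implicit hydrogens from standard valence (C 4, N 3, O 2, S 2, halogen 1):
  atom 1: O, bond orders sum to 2 (valence 2) → 0 H
  atom 2: C, bond orders sum to 4 (valence 4) → 0 H
  atom 3: C, bond orders sum to 1 (valence 4) → 3 H
  atom 4: C, bond orders sum to 2 (valence 4) → 2 H
  atom 5: C, bond orders sum to 2 (valence 4) → 2 H
  atom 6: C, bond orders sum to 2 (valence 4) → 2 H
  atom 7: C, bond orders sum to 2 (valence 4) → 2 H
  atom 8: C, bond orders sum to 2 (valence 4) → 2 H
  atom 9: C, bond orders sum to 3 (valence 4) → 1 H
  atom 10: Cl (halogen, monovalent) → 0 H
  atom 11: C, bond orders sum to 3 (valence 4) → 1 H
  atom 12: C, bond orders sum to 1 (valence 4) → 3 H
  atom 13: C, bond orders sum to 1 (valence 4) → 3 H
Totals → C:11, H:21, Cl:1, O:1.
In Hill order: C11H21ClO.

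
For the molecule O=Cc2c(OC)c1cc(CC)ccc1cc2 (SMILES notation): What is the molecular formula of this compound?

C14H14O2

Walk through each heavy atom and fill implicit hydrogens from standard valence (C 4, N 3, O 2, S 2, halogen 1); for lowercase aromatic atoms, an aromatic c carries 1 H when it has two neighbours and 0 H with three, and aromatic n carries 0 H:
  atom 1: O, bond orders sum to 2 (valence 2) → 0 H
  atom 2: C, bond orders sum to 3 (valence 4) → 1 H
  atom 3: aromatic c, 3 neighbours → 0 H
  atom 4: aromatic c, 3 neighbours → 0 H
  atom 5: O, bond orders sum to 2 (valence 2) → 0 H
  atom 6: C, bond orders sum to 1 (valence 4) → 3 H
  atom 7: aromatic c, 3 neighbours → 0 H
  atom 8: aromatic c, 2 neighbours → 1 H
  atom 9: aromatic c, 3 neighbours → 0 H
  atom 10: C, bond orders sum to 2 (valence 4) → 2 H
  atom 11: C, bond orders sum to 1 (valence 4) → 3 H
  atom 12: aromatic c, 2 neighbours → 1 H
  atom 13: aromatic c, 2 neighbours → 1 H
  atom 14: aromatic c, 3 neighbours → 0 H
  atom 15: aromatic c, 2 neighbours → 1 H
  atom 16: aromatic c, 2 neighbours → 1 H
Totals → C:14, H:14, O:2.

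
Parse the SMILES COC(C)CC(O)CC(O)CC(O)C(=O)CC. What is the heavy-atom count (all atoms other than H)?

17

Every atom symbol written in the SMILES (organic subset) is one heavy atom; implicit H are not written.
Heavy atoms by element → C:12, O:5.
Total: 17.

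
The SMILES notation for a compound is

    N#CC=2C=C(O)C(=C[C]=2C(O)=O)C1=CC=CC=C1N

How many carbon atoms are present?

14

Count every carbon token in the SMILES (each C, including those in ring-closure positions and inside branches).
Carbon count: 14.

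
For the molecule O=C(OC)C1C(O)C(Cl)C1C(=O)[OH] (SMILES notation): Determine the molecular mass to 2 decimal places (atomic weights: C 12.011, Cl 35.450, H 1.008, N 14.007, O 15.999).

208.59 g/mol

First, the molecular formula is C7H9ClO5 (counting implicit H from valence).
  C: 7 × 12.011 = 84.077
  Cl: 1 × 35.450 = 35.450
  H: 9 × 1.008 = 9.072
  O: 5 × 15.999 = 79.995
Sum: 7×12.011 + 1×35.450 + 9×1.008 + 5×15.999 = 208.594 → 208.59 g/mol.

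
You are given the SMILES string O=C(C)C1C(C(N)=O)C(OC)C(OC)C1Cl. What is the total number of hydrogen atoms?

Walk through each heavy atom and fill implicit hydrogens from standard valence (C 4, N 3, O 2, S 2, halogen 1):
  atom 1: O, bond orders sum to 2 (valence 2) → 0 H
  atom 2: C, bond orders sum to 4 (valence 4) → 0 H
  atom 3: C, bond orders sum to 1 (valence 4) → 3 H
  atom 4: C, bond orders sum to 3 (valence 4) → 1 H
  atom 5: C, bond orders sum to 3 (valence 4) → 1 H
  atom 6: C, bond orders sum to 4 (valence 4) → 0 H
  atom 7: N, bond orders sum to 1 (valence 3) → 2 H
  atom 8: O, bond orders sum to 2 (valence 2) → 0 H
  atom 9: C, bond orders sum to 3 (valence 4) → 1 H
  atom 10: O, bond orders sum to 2 (valence 2) → 0 H
  atom 11: C, bond orders sum to 1 (valence 4) → 3 H
  atom 12: C, bond orders sum to 3 (valence 4) → 1 H
  atom 13: O, bond orders sum to 2 (valence 2) → 0 H
  atom 14: C, bond orders sum to 1 (valence 4) → 3 H
  atom 15: C, bond orders sum to 3 (valence 4) → 1 H
  atom 16: Cl (halogen, monovalent) → 0 H
Total hydrogens: 16.

16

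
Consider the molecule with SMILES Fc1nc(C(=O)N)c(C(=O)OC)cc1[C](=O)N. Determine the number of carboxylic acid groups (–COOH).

0

Scan the SMILES for the carboxylic acid motif — none present.
Groups that are present: 2 amide, 1 ester.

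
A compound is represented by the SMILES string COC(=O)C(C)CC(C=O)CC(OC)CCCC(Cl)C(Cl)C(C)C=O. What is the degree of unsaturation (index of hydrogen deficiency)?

Molecular formula: C18H30Cl2O5.
DoU = (2C + 2 + N − H − X) / 2, where X is the halogen count and O/S are ignored.
    = (2·18 + 2 + 0 − 30 − 2) / 2 = 6 / 2 = 3.

3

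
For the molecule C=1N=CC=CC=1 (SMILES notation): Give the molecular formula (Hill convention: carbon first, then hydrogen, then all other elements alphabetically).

Walk through each heavy atom and fill implicit hydrogens from standard valence (C 4, N 3, O 2, S 2, halogen 1):
  atom 1: C, bond orders sum to 3 (valence 4) → 1 H
  atom 2: N, bond orders sum to 3 (valence 3) → 0 H
  atom 3: C, bond orders sum to 3 (valence 4) → 1 H
  atom 4: C, bond orders sum to 3 (valence 4) → 1 H
  atom 5: C, bond orders sum to 3 (valence 4) → 1 H
  atom 6: C, bond orders sum to 3 (valence 4) → 1 H
Totals → C:5, H:5, N:1.

C5H5N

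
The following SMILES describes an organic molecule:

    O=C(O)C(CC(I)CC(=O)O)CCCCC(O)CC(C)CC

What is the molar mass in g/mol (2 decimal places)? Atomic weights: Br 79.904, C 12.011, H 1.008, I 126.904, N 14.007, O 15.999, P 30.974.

428.31 g/mol

First, the molecular formula is C16H29IO5 (counting implicit H from valence).
  C: 16 × 12.011 = 192.176
  H: 29 × 1.008 = 29.232
  I: 1 × 126.904 = 126.904
  O: 5 × 15.999 = 79.995
Sum: 16×12.011 + 29×1.008 + 1×126.904 + 5×15.999 = 428.307 → 428.31 g/mol.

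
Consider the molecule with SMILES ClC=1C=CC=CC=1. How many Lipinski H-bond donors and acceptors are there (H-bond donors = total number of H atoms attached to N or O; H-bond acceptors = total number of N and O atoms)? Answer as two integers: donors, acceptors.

0, 0

Donors: find every N or O and count the H atoms it carries.
  (no N or O atoms present)
Lipinski HBD = 0.
Acceptors: N atoms = 0, O atoms = 0 → HBA = 0.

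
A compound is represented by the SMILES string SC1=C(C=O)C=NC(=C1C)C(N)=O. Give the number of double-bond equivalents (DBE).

6

Degree of unsaturation = (number of rings) + (number of π bonds).
Ring closures in the SMILES: 1.
π bonds: 5 double bonds (each 1 DoU) → 5 DoU from unsaturation.
Total DoU = 1 + 5 = 6.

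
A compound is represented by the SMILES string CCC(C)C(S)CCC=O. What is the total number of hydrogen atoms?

Walk through each heavy atom and fill implicit hydrogens from standard valence (C 4, N 3, O 2, S 2, halogen 1):
  atom 1: C, bond orders sum to 1 (valence 4) → 3 H
  atom 2: C, bond orders sum to 2 (valence 4) → 2 H
  atom 3: C, bond orders sum to 3 (valence 4) → 1 H
  atom 4: C, bond orders sum to 1 (valence 4) → 3 H
  atom 5: C, bond orders sum to 3 (valence 4) → 1 H
  atom 6: S, bond orders sum to 1 (valence 2) → 1 H
  atom 7: C, bond orders sum to 2 (valence 4) → 2 H
  atom 8: C, bond orders sum to 2 (valence 4) → 2 H
  atom 9: C, bond orders sum to 3 (valence 4) → 1 H
  atom 10: O, bond orders sum to 2 (valence 2) → 0 H
Total hydrogens: 16.

16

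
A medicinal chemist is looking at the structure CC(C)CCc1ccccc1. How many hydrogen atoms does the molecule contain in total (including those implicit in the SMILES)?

Walk through each heavy atom and fill implicit hydrogens from standard valence (C 4, N 3, O 2, S 2, halogen 1); for lowercase aromatic atoms, an aromatic c carries 1 H when it has two neighbours and 0 H with three, and aromatic n carries 0 H:
  atom 1: C, bond orders sum to 1 (valence 4) → 3 H
  atom 2: C, bond orders sum to 3 (valence 4) → 1 H
  atom 3: C, bond orders sum to 1 (valence 4) → 3 H
  atom 4: C, bond orders sum to 2 (valence 4) → 2 H
  atom 5: C, bond orders sum to 2 (valence 4) → 2 H
  atom 6: aromatic c, 3 neighbours → 0 H
  atom 7: aromatic c, 2 neighbours → 1 H
  atom 8: aromatic c, 2 neighbours → 1 H
  atom 9: aromatic c, 2 neighbours → 1 H
  atom 10: aromatic c, 2 neighbours → 1 H
  atom 11: aromatic c, 2 neighbours → 1 H
Total hydrogens: 16.

16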